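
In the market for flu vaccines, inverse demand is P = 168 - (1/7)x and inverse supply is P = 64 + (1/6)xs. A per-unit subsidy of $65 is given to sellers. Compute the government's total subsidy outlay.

Government cost = $35490

Pre-subsidy: 168 - (1/7)x = 64 + (1/6)x gives x* = 336 and P* = 120.
With the subsidy, sellers receive Ps = Pb + 65 for each unit, where Pb is the price buyers pay.
On the curves, Pb = 168 - (1/7)x and Ps = 64 + (1/6)x; the wedge Ps − Pb = 65 gives 64 + (1/6)x − (168 - (1/7)x) = 65, so x' = 546.
Then Pb = 168 − (1/7)·546 = 90 and Ps = 64 + (1/6)·546 = 155.
Government outlay = subsidy × quantity = 65 × 546 = 35490.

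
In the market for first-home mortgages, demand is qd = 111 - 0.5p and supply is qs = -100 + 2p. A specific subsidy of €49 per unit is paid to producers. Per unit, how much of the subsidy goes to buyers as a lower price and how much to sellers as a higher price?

Buyers gain €39.2 per unit; sellers gain €9.8 per unit

Pre-subsidy: 111 - 0.5p = -100 + 2p gives p* = 84.4, q* = 68.8.
With the subsidy, sellers receive ps = pb + 49 for each unit, where pb is the price buyers pay.
Supply in terms of pb becomes qs = -100 + 2(pb + 49) = -2 + 2pb. Setting this equal to demand: 111 - 0.5pb = -2 + 2pb, so pb = 45.2.
Sellers receive ps = 45.2 + 49 = 94.2; q' = 111 − 0.5·45.2 = 88.4.
Buyers' price falls by p* − pb = 84.4 − 45.2 = 39.2; sellers' price rises by ps − p* = 94.2 − 84.4 = 9.8.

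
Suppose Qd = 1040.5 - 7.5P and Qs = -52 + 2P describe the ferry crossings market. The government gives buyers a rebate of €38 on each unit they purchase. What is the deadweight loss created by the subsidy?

Pre-subsidy: 1040.5 - 7.5P = -52 + 2P gives P* = 115, Q* = 178.
With the rebate, buyers effectively pay Pb = Ps − 38, where Ps is the price sellers receive.
Demand in terms of Ps becomes Qd = 1040.5 − 7.5(Ps − 38) = 1325.5 - 7.5Ps. Setting this equal to supply: 1325.5 - 7.5Ps = -52 + 2Ps, so Ps = 145.
Buyers pay Pb = 145 − 38 = 107; Q' = -52 + 2·145 = 238.
The subsidy expands output by 238 − 178 = 60 past the efficient level; on those units the gap between marginal cost and willingness to pay runs from 0 up to 38.
DWL = ½ × 38 × 60 = 1140.

Deadweight loss = €1140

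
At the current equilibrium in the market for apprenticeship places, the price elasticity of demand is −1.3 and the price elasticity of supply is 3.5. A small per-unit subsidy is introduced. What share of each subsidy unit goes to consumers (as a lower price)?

For a small subsidy around the equilibrium, the benefit split depends on the relative slopes, which at a point are proportional to the elasticities.
Buyer share = εs/(εs + |εd|) = 3.5/(3.5 + 1.3) = 35/48; seller share = |εd|/(εs + |εd|) = 13/48.

Consumer share = 35/48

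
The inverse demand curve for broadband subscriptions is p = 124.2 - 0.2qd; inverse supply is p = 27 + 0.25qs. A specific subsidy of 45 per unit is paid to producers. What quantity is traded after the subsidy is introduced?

q' = 316

Pre-subsidy: 124.2 - 0.2q = 27 + 0.25q gives q* = 216 and p* = 81.
With the subsidy, sellers receive ps = pb + 45 for each unit, where pb is the price buyers pay.
On the curves, pb = 124.2 - 0.2q and ps = 27 + 0.25q; the wedge ps − pb = 45 gives 27 + 0.25q − (124.2 - 0.2q) = 45, so q' = 316.
Then pb = 124.2 − 0.2·316 = 61 and ps = 27 + 0.25·316 = 106.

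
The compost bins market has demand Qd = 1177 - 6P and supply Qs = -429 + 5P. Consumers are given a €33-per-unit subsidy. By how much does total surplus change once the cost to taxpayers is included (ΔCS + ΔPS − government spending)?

Pre-subsidy: 1177 - 6P = -429 + 5P gives P* = 146, Q* = 301.
With the rebate, buyers effectively pay Pb = Ps − 33, where Ps is the price sellers receive.
Demand in terms of Ps becomes Qd = 1177 − 6(Ps − 33) = 1375 - 6Ps. Setting this equal to supply: 1375 - 6Ps = -429 + 5Ps, so Ps = 164.
Buyers pay Pb = 164 − 33 = 131; Q' = -429 + 5·164 = 391.
ΔCS = ½(301 + 391)(146 − 131) = 5190; ΔPS = ½(301 + 391)(164 − 146) = 6228.
Government spending = 33 × 391 = 12903.
Net change = 5190 + 6228 − 12903 = -1485. The loss equals the DWL triangle ½·33·90.

Net change in total surplus = -€1485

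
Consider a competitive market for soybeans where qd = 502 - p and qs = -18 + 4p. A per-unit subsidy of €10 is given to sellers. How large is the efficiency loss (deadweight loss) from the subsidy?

Pre-subsidy: 502 - p = -18 + 4p gives p* = 104, q* = 398.
With the subsidy, sellers receive ps = pb + 10 for each unit, where pb is the price buyers pay.
Supply in terms of pb becomes qs = -18 + 4(pb + 10) = 22 + 4pb. Setting this equal to demand: 502 - pb = 22 + 4pb, so pb = 96.
Sellers receive ps = 96 + 10 = 106; q' = 502 − 1·96 = 406.
The subsidy expands output by 406 − 398 = 8 past the efficient level; on those units the gap between marginal cost and willingness to pay runs from 0 up to 10.
DWL = ½ × 10 × 8 = 40.

Deadweight loss = €40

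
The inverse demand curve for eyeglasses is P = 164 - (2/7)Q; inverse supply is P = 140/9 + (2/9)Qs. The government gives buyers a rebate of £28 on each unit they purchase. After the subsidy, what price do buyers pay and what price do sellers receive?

Buyers pay £64.75; sellers receive £92.75

Pre-subsidy: 164 - (2/7)Q = 140/9 + (2/9)Q gives Q* = 292.25 and P* = 80.5.
With the rebate, buyers effectively pay Pb = Ps − 28, where Ps is the price sellers receive.
On the curves, Pb = 164 - (2/7)Q and Ps = 140/9 + (2/9)Q; the wedge Ps − Pb = 28 gives 140/9 + (2/9)Q − (164 - (2/7)Q) = 28, so Q' = 347.375.
Then Pb = 164 − (2/7)·347.375 = 64.75 and Ps = 140/9 + (2/9)·347.375 = 92.75.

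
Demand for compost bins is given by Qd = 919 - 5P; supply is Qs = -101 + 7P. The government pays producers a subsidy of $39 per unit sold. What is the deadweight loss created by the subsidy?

Pre-subsidy: 919 - 5P = -101 + 7P gives P* = 85, Q* = 494.
With the subsidy, sellers receive Ps = Pb + 39 for each unit, where Pb is the price buyers pay.
Supply in terms of Pb becomes Qs = -101 + 7(Pb + 39) = 172 + 7Pb. Setting this equal to demand: 919 - 5Pb = 172 + 7Pb, so Pb = 62.25.
Sellers receive Ps = 62.25 + 39 = 101.25; Q' = 919 − 5·62.25 = 607.75.
The subsidy expands output by 607.75 − 494 = 113.75 past the efficient level; on those units the gap between marginal cost and willingness to pay runs from 0 up to 39.
DWL = ½ × 39 × 113.75 = 2218.125.

Deadweight loss = $2218.125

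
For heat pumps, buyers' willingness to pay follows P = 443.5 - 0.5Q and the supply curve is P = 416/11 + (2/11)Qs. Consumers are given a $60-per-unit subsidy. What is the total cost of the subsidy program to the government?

Government cost = $40980

Pre-subsidy: 443.5 - 0.5Q = 416/11 + (2/11)Q gives Q* = 595 and P* = 146.
With the rebate, buyers effectively pay Pb = Ps − 60, where Ps is the price sellers receive.
On the curves, Pb = 443.5 - 0.5Q and Ps = 416/11 + (2/11)Q; the wedge Ps − Pb = 60 gives 416/11 + (2/11)Q − (443.5 - 0.5Q) = 60, so Q' = 683.
Then Pb = 443.5 − 0.5·683 = 102 and Ps = 416/11 + (2/11)·683 = 162.
Government outlay = subsidy × quantity = 60 × 683 = 40980.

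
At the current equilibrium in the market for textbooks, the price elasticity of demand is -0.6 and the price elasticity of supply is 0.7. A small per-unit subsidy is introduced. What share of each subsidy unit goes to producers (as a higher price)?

Producer share = 6/13

For a small subsidy around the equilibrium, the benefit split depends on the relative slopes, which at a point are proportional to the elasticities.
Buyer share = εs/(εs + |εd|) = 0.7/(0.7 + 0.6) = 7/13; seller share = |εd|/(εs + |εd|) = 6/13.
So producers capture 6/13 of the subsidy.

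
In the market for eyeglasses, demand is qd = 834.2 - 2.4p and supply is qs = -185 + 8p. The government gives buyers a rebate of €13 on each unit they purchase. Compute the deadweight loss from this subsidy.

Pre-subsidy: 834.2 - 2.4p = -185 + 8p gives p* = 98, q* = 599.
With the rebate, buyers effectively pay pb = ps − 13, where ps is the price sellers receive.
Demand in terms of ps becomes qd = 834.2 − 2.4(ps − 13) = 865.4 - 2.4ps. Setting this equal to supply: 865.4 - 2.4ps = -185 + 8ps, so ps = 101.
Buyers pay pb = 101 − 13 = 88; q' = -185 + 8·101 = 623.
The subsidy expands output by 623 − 599 = 24 past the efficient level; on those units the gap between marginal cost and willingness to pay runs from 0 up to 13.
DWL = ½ × 13 × 24 = 156.

Deadweight loss = €156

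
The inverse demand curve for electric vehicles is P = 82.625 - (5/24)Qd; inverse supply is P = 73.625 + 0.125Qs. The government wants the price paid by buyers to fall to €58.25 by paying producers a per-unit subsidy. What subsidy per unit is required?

At a buyer price of 58.25, quantity demanded is 396.6 − 4.8·58.25 = 117.
Sellers supply 117 only when they receive Ps = 73.625 + 0.125·117 = 88.25.
s = Ps − Pb = 88.25 − 58.25 = 30.

Required subsidy s = €30 per unit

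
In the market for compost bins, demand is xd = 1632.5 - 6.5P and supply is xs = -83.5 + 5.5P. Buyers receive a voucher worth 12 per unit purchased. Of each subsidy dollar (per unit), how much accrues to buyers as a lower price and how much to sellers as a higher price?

Pre-subsidy: 1632.5 - 6.5P = -83.5 + 5.5P gives P* = 143, x* = 703.
With the rebate, buyers effectively pay Pb = Ps − 12, where Ps is the price sellers receive.
Demand in terms of Ps becomes xd = 1632.5 − 6.5(Ps − 12) = 1710.5 - 6.5Ps. Setting this equal to supply: 1710.5 - 6.5Ps = -83.5 + 5.5Ps, so Ps = 149.5.
Buyers pay Pb = 149.5 − 12 = 137.5; x' = -83.5 + 5.5·149.5 = 738.75.
Buyers' price falls by P* − Pb = 143 − 137.5 = 5.5; sellers' price rises by Ps − P* = 149.5 − 143 = 6.5.

Buyers gain 5.5 per unit; sellers gain 6.5 per unit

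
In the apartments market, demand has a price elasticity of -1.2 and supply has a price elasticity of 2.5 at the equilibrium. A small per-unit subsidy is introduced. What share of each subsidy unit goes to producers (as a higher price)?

For a small subsidy around the equilibrium, the benefit split depends on the relative slopes, which at a point are proportional to the elasticities.
Buyer share = εs/(εs + |εd|) = 2.5/(2.5 + 1.2) = 25/37; seller share = |εd|/(εs + |εd|) = 12/37.
So producers capture 12/37 of the subsidy.

Producer share = 12/37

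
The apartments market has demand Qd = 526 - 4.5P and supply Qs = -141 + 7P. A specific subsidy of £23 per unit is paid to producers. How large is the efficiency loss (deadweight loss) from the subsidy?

Deadweight loss = £724.5

Pre-subsidy: 526 - 4.5P = -141 + 7P gives P* = 58, Q* = 265.
With the subsidy, sellers receive Ps = Pb + 23 for each unit, where Pb is the price buyers pay.
Supply in terms of Pb becomes Qs = -141 + 7(Pb + 23) = 20 + 7Pb. Setting this equal to demand: 526 - 4.5Pb = 20 + 7Pb, so Pb = 44.
Sellers receive Ps = 44 + 23 = 67; Q' = 526 − 4.5·44 = 328.
The subsidy expands output by 328 − 265 = 63 past the efficient level; on those units the gap between marginal cost and willingness to pay runs from 0 up to 23.
DWL = ½ × 23 × 63 = 724.5.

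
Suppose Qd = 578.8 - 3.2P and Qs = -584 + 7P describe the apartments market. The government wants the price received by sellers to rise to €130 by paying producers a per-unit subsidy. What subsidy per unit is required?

Required subsidy s = €51 per unit

At a seller price of 130, quantity supplied is -584 + 7·130 = 326.
Buyers absorb 326 only when they pay Pb with 578.8 − 3.2·Pb = 326, i.e. Pb = 79.
s = Ps − Pb = 130 − 79 = 51.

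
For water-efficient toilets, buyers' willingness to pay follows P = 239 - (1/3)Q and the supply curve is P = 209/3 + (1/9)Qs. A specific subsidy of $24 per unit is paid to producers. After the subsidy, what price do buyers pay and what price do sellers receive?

Buyers pay $94; sellers receive $118

Pre-subsidy: 239 - (1/3)Q = 209/3 + (1/9)Q gives Q* = 381 and P* = 112.
With the subsidy, sellers receive Ps = Pb + 24 for each unit, where Pb is the price buyers pay.
On the curves, Pb = 239 - (1/3)Q and Ps = 209/3 + (1/9)Q; the wedge Ps − Pb = 24 gives 209/3 + (1/9)Q − (239 - (1/3)Q) = 24, so Q' = 435.
Then Pb = 239 − (1/3)·435 = 94 and Ps = 209/3 + (1/9)·435 = 118.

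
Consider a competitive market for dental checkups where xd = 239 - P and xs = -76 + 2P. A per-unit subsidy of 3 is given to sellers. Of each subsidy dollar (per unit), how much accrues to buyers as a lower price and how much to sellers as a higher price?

Pre-subsidy: 239 - P = -76 + 2P gives P* = 105, x* = 134.
With the subsidy, sellers receive Ps = Pb + 3 for each unit, where Pb is the price buyers pay.
Supply in terms of Pb becomes xs = -76 + 2(Pb + 3) = -70 + 2Pb. Setting this equal to demand: 239 - Pb = -70 + 2Pb, so Pb = 103.
Sellers receive Ps = 103 + 3 = 106; x' = 239 − 1·103 = 136.
Buyers' price falls by P* − Pb = 105 − 103 = 2; sellers' price rises by Ps − P* = 106 − 105 = 1.

Buyers gain 2 per unit; sellers gain 1 per unit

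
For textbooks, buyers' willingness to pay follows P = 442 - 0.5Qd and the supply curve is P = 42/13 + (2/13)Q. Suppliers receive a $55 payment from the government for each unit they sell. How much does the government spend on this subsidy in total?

Pre-subsidy: 442 - 0.5Q = 42/13 + (2/13)Q gives Q* = 11408/17 and P* = 1810/17.
With the subsidy, sellers receive Ps = Pb + 55 for each unit, where Pb is the price buyers pay.
On the curves, Pb = 442 - 0.5Q and Ps = 42/13 + (2/13)Q; the wedge Ps − Pb = 55 gives 42/13 + (2/13)Q − (442 - 0.5Q) = 55, so Q' = 12838/17.
Then Pb = 442 − 0.5·(12838/17) = 1095/17 and Ps = 42/13 + (2/13)·(12838/17) = 2030/17.
Government outlay = subsidy × quantity = 55 × 12838/17 = 706090/17.

Government cost = 706090/17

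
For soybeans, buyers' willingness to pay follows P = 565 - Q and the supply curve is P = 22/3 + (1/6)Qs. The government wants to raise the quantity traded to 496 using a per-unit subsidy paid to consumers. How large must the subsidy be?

At Q = 496, from the demand curve buyers pay Pb = 565 − 1·496 = 69; from the supply curve sellers need Ps = 22/3 + (1/6)·496 = 90.
The subsidy must fill the gap: s = Ps − Pb = 90 − 69 = 21.

Required subsidy s = 21 per unit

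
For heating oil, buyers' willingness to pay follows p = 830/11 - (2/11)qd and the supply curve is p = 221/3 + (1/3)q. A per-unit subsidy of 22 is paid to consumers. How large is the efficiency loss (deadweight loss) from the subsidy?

Deadweight loss = 7986/17

Pre-subsidy: 830/11 - (2/11)q = 221/3 + (1/3)q gives q* = 59/17 and p* = 1272/17.
With the rebate, buyers effectively pay pb = ps − 22, where ps is the price sellers receive.
On the curves, pb = 830/11 - (2/11)q and ps = 221/3 + (1/3)q; the wedge ps − pb = 22 gives 221/3 + (1/3)q − (830/11 - (2/11)q) = 22, so q' = 785/17.
Then pb = 830/11 − (2/11)·(785/17) = 1140/17 and ps = 221/3 + (1/3)·(785/17) = 1514/17.
The subsidy expands output by 785/17 − 59/17 = 726/17 past the efficient level; on those units the gap between marginal cost and willingness to pay runs from 0 up to 22.
DWL = ½ × 22 × 726/17 = 7986/17.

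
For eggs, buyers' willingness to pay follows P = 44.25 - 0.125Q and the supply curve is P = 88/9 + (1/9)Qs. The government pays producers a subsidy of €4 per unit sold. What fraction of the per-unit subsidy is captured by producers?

Pre-subsidy: 44.25 - 0.125Q = 88/9 + (1/9)Q gives Q* = 146 and P* = 26.
With the subsidy, sellers receive Ps = Pb + 4 for each unit, where Pb is the price buyers pay.
On the curves, Pb = 44.25 - 0.125Q and Ps = 88/9 + (1/9)Q; the wedge Ps − Pb = 4 gives 88/9 + (1/9)Q − (44.25 - 0.125Q) = 4, so Q' = 2770/17.
Then Pb = 44.25 − 0.125·(2770/17) = 406/17 and Ps = 88/9 + (1/9)·(2770/17) = 474/17.
Buyers' price falls by P* − Pb = 26 − 406/17 = 36/17; sellers' price rises by Ps − P* = 474/17 − 26 = 32/17.
So producers capture (32/17)/4 = 8/17 of each unit of subsidy.

Producer share = 8/17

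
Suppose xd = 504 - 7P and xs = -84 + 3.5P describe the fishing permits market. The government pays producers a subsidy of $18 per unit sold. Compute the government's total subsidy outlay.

Government cost = $2772

Pre-subsidy: 504 - 7P = -84 + 3.5P gives P* = 56, x* = 112.
With the subsidy, sellers receive Ps = Pb + 18 for each unit, where Pb is the price buyers pay.
Supply in terms of Pb becomes xs = -84 + 3.5(Pb + 18) = -21 + 3.5Pb. Setting this equal to demand: 504 - 7Pb = -21 + 3.5Pb, so Pb = 50.
Sellers receive Ps = 50 + 18 = 68; x' = 504 − 7·50 = 154.
Government outlay = subsidy × quantity = 18 × 154 = 2772.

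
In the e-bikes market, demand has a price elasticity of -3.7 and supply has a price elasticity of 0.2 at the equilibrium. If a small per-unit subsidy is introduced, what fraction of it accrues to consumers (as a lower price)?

For a small subsidy around the equilibrium, the benefit split depends on the relative slopes, which at a point are proportional to the elasticities.
Buyer share = εs/(εs + |εd|) = 0.2/(0.2 + 3.7) = 2/39; seller share = |εd|/(εs + |εd|) = 37/39.

Consumer share = 2/39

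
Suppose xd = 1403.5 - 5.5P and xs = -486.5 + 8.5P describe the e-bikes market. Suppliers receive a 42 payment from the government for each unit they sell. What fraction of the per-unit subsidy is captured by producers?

Pre-subsidy: 1403.5 - 5.5P = -486.5 + 8.5P gives P* = 135, x* = 661.
With the subsidy, sellers receive Ps = Pb + 42 for each unit, where Pb is the price buyers pay.
Supply in terms of Pb becomes xs = -486.5 + 8.5(Pb + 42) = -129.5 + 8.5Pb. Setting this equal to demand: 1403.5 - 5.5Pb = -129.5 + 8.5Pb, so Pb = 109.5.
Sellers receive Ps = 109.5 + 42 = 151.5; x' = 1403.5 − 5.5·109.5 = 801.25.
Buyers' price falls by P* − Pb = 135 − 109.5 = 25.5; sellers' price rises by Ps − P* = 151.5 − 135 = 16.5.
So producers capture 16.5/42 = 11/28 of each unit of subsidy.

Producer share = 11/28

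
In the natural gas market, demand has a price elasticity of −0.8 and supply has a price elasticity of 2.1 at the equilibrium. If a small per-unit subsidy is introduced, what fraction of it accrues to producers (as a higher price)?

Producer share = 8/29

For a small subsidy around the equilibrium, the benefit split depends on the relative slopes, which at a point are proportional to the elasticities.
Buyer share = εs/(εs + |εd|) = 2.1/(2.1 + 0.8) = 21/29; seller share = |εd|/(εs + |εd|) = 8/29.
So producers capture 8/29 of the subsidy.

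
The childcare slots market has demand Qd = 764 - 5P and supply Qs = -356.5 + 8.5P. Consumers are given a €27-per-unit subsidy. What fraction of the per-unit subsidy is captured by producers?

Pre-subsidy: 764 - 5P = -356.5 + 8.5P gives P* = 83, Q* = 349.
With the rebate, buyers effectively pay Pb = Ps − 27, where Ps is the price sellers receive.
Demand in terms of Ps becomes Qd = 764 − 5(Ps − 27) = 899 - 5Ps. Setting this equal to supply: 899 - 5Ps = -356.5 + 8.5Ps, so Ps = 93.
Buyers pay Pb = 93 − 27 = 66; Q' = -356.5 + 8.5·93 = 434.
Buyers' price falls by P* − Pb = 83 − 66 = 17; sellers' price rises by Ps − P* = 93 − 83 = 10.
So producers capture 10/27 = 10/27 of each unit of subsidy.

Producer share = 10/27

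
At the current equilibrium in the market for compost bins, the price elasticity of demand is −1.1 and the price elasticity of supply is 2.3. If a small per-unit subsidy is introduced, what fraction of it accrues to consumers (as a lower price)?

For a small subsidy around the equilibrium, the benefit split depends on the relative slopes, which at a point are proportional to the elasticities.
Buyer share = εs/(εs + |εd|) = 2.3/(2.3 + 1.1) = 23/34; seller share = |εd|/(εs + |εd|) = 11/34.

Consumer share = 23/34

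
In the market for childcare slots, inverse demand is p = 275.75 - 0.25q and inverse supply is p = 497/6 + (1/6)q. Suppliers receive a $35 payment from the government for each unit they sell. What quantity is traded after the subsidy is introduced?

Pre-subsidy: 275.75 - 0.25q = 497/6 + (1/6)q gives q* = 463 and p* = 160.
With the subsidy, sellers receive ps = pb + 35 for each unit, where pb is the price buyers pay.
On the curves, pb = 275.75 - 0.25q and ps = 497/6 + (1/6)q; the wedge ps − pb = 35 gives 497/6 + (1/6)q − (275.75 - 0.25q) = 35, so q' = 547.
Then pb = 275.75 − 0.25·547 = 139 and ps = 497/6 + (1/6)·547 = 174.

q' = 547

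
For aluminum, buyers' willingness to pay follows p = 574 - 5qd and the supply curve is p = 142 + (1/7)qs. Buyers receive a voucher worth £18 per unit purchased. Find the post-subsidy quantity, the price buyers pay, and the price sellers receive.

q' = 87.5; buyers pay £136.5; sellers receive £154.5

Pre-subsidy: 574 - 5q = 142 + (1/7)q gives q* = 84 and p* = 154.
With the rebate, buyers effectively pay pb = ps − 18, where ps is the price sellers receive.
On the curves, pb = 574 - 5q and ps = 142 + (1/7)q; the wedge ps − pb = 18 gives 142 + (1/7)q − (574 - 5q) = 18, so q' = 87.5.
Then pb = 574 − 5·87.5 = 136.5 and ps = 142 + (1/7)·87.5 = 154.5.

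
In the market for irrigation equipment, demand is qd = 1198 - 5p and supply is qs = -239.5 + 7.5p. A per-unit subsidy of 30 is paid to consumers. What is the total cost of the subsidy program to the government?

Government cost = 21390

Pre-subsidy: 1198 - 5p = -239.5 + 7.5p gives p* = 115, q* = 623.
With the rebate, buyers effectively pay pb = ps − 30, where ps is the price sellers receive.
Demand in terms of ps becomes qd = 1198 − 5(ps − 30) = 1348 - 5ps. Setting this equal to supply: 1348 - 5ps = -239.5 + 7.5ps, so ps = 127.
Buyers pay pb = 127 − 30 = 97; q' = -239.5 + 7.5·127 = 713.
Government outlay = subsidy × quantity = 30 × 713 = 21390.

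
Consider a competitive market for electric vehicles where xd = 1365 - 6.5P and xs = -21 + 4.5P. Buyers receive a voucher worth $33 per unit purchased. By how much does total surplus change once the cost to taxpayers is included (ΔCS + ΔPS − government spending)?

Net change in total surplus = -$1447.875

Pre-subsidy: 1365 - 6.5P = -21 + 4.5P gives P* = 126, x* = 546.
With the rebate, buyers effectively pay Pb = Ps − 33, where Ps is the price sellers receive.
Demand in terms of Ps becomes xd = 1365 − 6.5(Ps − 33) = 1579.5 - 6.5Ps. Setting this equal to supply: 1579.5 - 6.5Ps = -21 + 4.5Ps, so Ps = 145.5.
Buyers pay Pb = 145.5 − 33 = 112.5; x' = -21 + 4.5·145.5 = 633.75.
ΔCS = ½(546 + 633.75)(126 − 112.5) = 7963.3125; ΔPS = ½(546 + 633.75)(145.5 − 126) = 11502.5625.
Government spending = 33 × 633.75 = 20913.75.
Net change = 7963.3125 + 11502.5625 − 20913.75 = -1447.875. The loss equals the DWL triangle ½·33·87.75.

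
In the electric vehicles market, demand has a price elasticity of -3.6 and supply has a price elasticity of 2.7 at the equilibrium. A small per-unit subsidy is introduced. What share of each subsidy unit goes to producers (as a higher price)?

Producer share = 4/7

For a small subsidy around the equilibrium, the benefit split depends on the relative slopes, which at a point are proportional to the elasticities.
Buyer share = εs/(εs + |εd|) = 2.7/(2.7 + 3.6) = 3/7; seller share = |εd|/(εs + |εd|) = 4/7.
So producers capture 4/7 of the subsidy.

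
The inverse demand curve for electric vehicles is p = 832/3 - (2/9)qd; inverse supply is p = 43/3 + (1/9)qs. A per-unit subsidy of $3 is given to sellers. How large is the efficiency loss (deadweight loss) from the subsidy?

Deadweight loss = $13.5

Pre-subsidy: 832/3 - (2/9)q = 43/3 + (1/9)q gives q* = 789 and p* = 102.
With the subsidy, sellers receive ps = pb + 3 for each unit, where pb is the price buyers pay.
On the curves, pb = 832/3 - (2/9)q and ps = 43/3 + (1/9)q; the wedge ps − pb = 3 gives 43/3 + (1/9)q − (832/3 - (2/9)q) = 3, so q' = 798.
Then pb = 832/3 − (2/9)·798 = 100 and ps = 43/3 + (1/9)·798 = 103.
The subsidy expands output by 798 − 789 = 9 past the efficient level; on those units the gap between marginal cost and willingness to pay runs from 0 up to 3.
DWL = ½ × 3 × 9 = 13.5.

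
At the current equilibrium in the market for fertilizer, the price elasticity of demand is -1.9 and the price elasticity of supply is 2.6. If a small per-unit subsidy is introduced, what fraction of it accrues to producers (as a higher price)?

Producer share = 19/45

For a small subsidy around the equilibrium, the benefit split depends on the relative slopes, which at a point are proportional to the elasticities.
Buyer share = εs/(εs + |εd|) = 2.6/(2.6 + 1.9) = 26/45; seller share = |εd|/(εs + |εd|) = 19/45.
So producers capture 19/45 of the subsidy.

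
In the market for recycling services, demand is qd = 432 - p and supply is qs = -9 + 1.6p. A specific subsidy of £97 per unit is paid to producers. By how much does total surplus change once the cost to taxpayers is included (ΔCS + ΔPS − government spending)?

Pre-subsidy: 432 - p = -9 + 1.6p gives p* = 2205/13, q* = 3411/13.
With the subsidy, sellers receive ps = pb + 97 for each unit, where pb is the price buyers pay.
Supply in terms of pb becomes qs = -9 + 1.6(pb + 97) = 146.2 + 1.6pb. Setting this equal to demand: 432 - pb = 146.2 + 1.6pb, so pb = 1429/13.
Sellers receive ps = 1429/13 + 97 = 2690/13; q' = 432 − 1·(1429/13) = 4187/13.
ΔCS = ½(3411/13 + 4187/13)(2205/13 − 1429/13) = 2948024/169; ΔPS = ½(3411/13 + 4187/13)(2690/13 − 2205/13) = 1842515/169.
Government spending = 97 × 4187/13 = 406139/13.
Net change = 2948024/169 + 1842515/169 − 406139/13 = -37636/13. The loss equals the DWL triangle ½·97·776/13.

Net change in total surplus = -37636/13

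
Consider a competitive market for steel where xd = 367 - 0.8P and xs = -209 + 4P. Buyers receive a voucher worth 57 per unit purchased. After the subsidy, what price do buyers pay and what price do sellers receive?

Buyers pay 72.5; sellers receive 129.5

Pre-subsidy: 367 - 0.8P = -209 + 4P gives P* = 120, x* = 271.
With the rebate, buyers effectively pay Pb = Ps − 57, where Ps is the price sellers receive.
Demand in terms of Ps becomes xd = 367 − 0.8(Ps − 57) = 412.6 - 0.8Ps. Setting this equal to supply: 412.6 - 0.8Ps = -209 + 4Ps, so Ps = 129.5.
Buyers pay Pb = 129.5 − 57 = 72.5; x' = -209 + 4·129.5 = 309.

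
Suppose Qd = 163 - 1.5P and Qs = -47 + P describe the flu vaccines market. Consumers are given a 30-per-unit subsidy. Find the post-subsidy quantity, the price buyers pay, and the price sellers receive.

Pre-subsidy: 163 - 1.5P = -47 + P gives P* = 84, Q* = 37.
With the rebate, buyers effectively pay Pb = Ps − 30, where Ps is the price sellers receive.
Demand in terms of Ps becomes Qd = 163 − 1.5(Ps − 30) = 208 - 1.5Ps. Setting this equal to supply: 208 - 1.5Ps = -47 + Ps, so Ps = 102.
Buyers pay Pb = 102 − 30 = 72; Q' = -47 + 1·102 = 55.

Q' = 55; buyers pay 72; sellers receive 102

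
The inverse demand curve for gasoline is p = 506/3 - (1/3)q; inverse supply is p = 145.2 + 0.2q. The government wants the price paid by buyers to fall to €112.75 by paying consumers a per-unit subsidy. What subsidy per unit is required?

At a buyer price of 112.75, quantity demanded is 506 − 3·112.75 = 167.75.
Sellers supply 167.75 only when they receive ps = 145.2 + 0.2·167.75 = 178.75.
s = ps − pb = 178.75 − 112.75 = 66.

Required subsidy s = €66 per unit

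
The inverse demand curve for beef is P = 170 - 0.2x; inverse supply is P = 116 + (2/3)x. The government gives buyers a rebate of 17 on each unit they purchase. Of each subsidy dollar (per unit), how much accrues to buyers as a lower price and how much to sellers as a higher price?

Buyers gain 51/13 per unit; sellers gain 170/13 per unit

Pre-subsidy: 170 - 0.2x = 116 + (2/3)x gives x* = 810/13 and P* = 2048/13.
With the rebate, buyers effectively pay Pb = Ps − 17, where Ps is the price sellers receive.
On the curves, Pb = 170 - 0.2x and Ps = 116 + (2/3)x; the wedge Ps − Pb = 17 gives 116 + (2/3)x − (170 - 0.2x) = 17, so x' = 1065/13.
Then Pb = 170 − 0.2·(1065/13) = 1997/13 and Ps = 116 + (2/3)·(1065/13) = 2218/13.
Buyers' price falls by P* − Pb = 2048/13 − 1997/13 = 51/13; sellers' price rises by Ps − P* = 2218/13 − 2048/13 = 170/13.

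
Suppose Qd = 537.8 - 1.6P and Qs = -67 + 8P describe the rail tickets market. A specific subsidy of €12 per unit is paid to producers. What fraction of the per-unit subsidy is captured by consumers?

Pre-subsidy: 537.8 - 1.6P = -67 + 8P gives P* = 63, Q* = 437.
With the subsidy, sellers receive Ps = Pb + 12 for each unit, where Pb is the price buyers pay.
Supply in terms of Pb becomes Qs = -67 + 8(Pb + 12) = 29 + 8Pb. Setting this equal to demand: 537.8 - 1.6Pb = 29 + 8Pb, so Pb = 53.
Sellers receive Ps = 53 + 12 = 65; Q' = 537.8 − 1.6·53 = 453.
Buyers' price falls by P* − Pb = 63 − 53 = 10; sellers' price rises by Ps − P* = 65 − 63 = 2.
So consumers capture 10/12 = 5/6 of each unit of subsidy.

Consumer share = 5/6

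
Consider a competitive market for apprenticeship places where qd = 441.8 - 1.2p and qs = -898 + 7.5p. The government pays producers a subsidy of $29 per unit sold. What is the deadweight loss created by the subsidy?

Deadweight loss = $435

Pre-subsidy: 441.8 - 1.2p = -898 + 7.5p gives p* = 154, q* = 257.
With the subsidy, sellers receive ps = pb + 29 for each unit, where pb is the price buyers pay.
Supply in terms of pb becomes qs = -898 + 7.5(pb + 29) = -680.5 + 7.5pb. Setting this equal to demand: 441.8 - 1.2pb = -680.5 + 7.5pb, so pb = 129.
Sellers receive ps = 129 + 29 = 158; q' = 441.8 − 1.2·129 = 287.
The subsidy expands output by 287 − 257 = 30 past the efficient level; on those units the gap between marginal cost and willingness to pay runs from 0 up to 29.
DWL = ½ × 29 × 30 = 435.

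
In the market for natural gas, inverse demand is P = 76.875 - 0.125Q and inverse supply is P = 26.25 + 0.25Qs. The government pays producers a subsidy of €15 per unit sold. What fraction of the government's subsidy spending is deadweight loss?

DWL / government spending = 4/35

Pre-subsidy: 76.875 - 0.125Q = 26.25 + 0.25Q gives Q* = 135 and P* = 60.
With the subsidy, sellers receive Ps = Pb + 15 for each unit, where Pb is the price buyers pay.
On the curves, Pb = 76.875 - 0.125Q and Ps = 26.25 + 0.25Q; the wedge Ps − Pb = 15 gives 26.25 + 0.25Q − (76.875 - 0.125Q) = 15, so Q' = 175.
Then Pb = 76.875 − 0.125·175 = 55 and Ps = 26.25 + 0.25·175 = 70.
ΔCS = ½(135 + 175)(60 − 55) = 775; ΔPS = ½(135 + 175)(70 − 60) = 1550.
Government spending = 15 × 175 = 2625.
DWL = ½ × 15 × (175 − 135) = 300; fraction = 300 / 2625 = 4/35.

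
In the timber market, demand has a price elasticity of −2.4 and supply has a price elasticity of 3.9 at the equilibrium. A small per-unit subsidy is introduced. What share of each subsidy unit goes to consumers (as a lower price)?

Consumer share = 13/21

For a small subsidy around the equilibrium, the benefit split depends on the relative slopes, which at a point are proportional to the elasticities.
Buyer share = εs/(εs + |εd|) = 3.9/(3.9 + 2.4) = 13/21; seller share = |εd|/(εs + |εd|) = 8/21.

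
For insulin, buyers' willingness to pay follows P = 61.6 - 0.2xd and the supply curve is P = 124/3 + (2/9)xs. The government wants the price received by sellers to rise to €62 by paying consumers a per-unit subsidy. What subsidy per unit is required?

At a seller price of 62, quantity supplied is -186 + 4.5·62 = 93.
Buyers absorb 93 only when they pay Pb = 61.6 − 0.2·93 = 43.
s = Ps − Pb = 62 − 43 = 19.

Required subsidy s = €19 per unit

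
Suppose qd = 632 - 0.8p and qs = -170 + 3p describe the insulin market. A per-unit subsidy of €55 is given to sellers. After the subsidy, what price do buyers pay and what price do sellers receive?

Buyers pay 3185/19; sellers receive 4230/19

Pre-subsidy: 632 - 0.8p = -170 + 3p gives p* = 4010/19, q* = 8800/19.
With the subsidy, sellers receive ps = pb + 55 for each unit, where pb is the price buyers pay.
Supply in terms of pb becomes qs = -170 + 3(pb + 55) = -5 + 3pb. Setting this equal to demand: 632 - 0.8pb = -5 + 3pb, so pb = 3185/19.
Sellers receive ps = 3185/19 + 55 = 4230/19; q' = 632 − 0.8·(3185/19) = 9460/19.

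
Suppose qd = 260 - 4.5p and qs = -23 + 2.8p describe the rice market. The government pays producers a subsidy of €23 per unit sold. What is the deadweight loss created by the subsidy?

Pre-subsidy: 260 - 4.5p = -23 + 2.8p gives p* = 2830/73, q* = 6245/73.
With the subsidy, sellers receive ps = pb + 23 for each unit, where pb is the price buyers pay.
Supply in terms of pb becomes qs = -23 + 2.8(pb + 23) = 41.4 + 2.8pb. Setting this equal to demand: 260 - 4.5pb = 41.4 + 2.8pb, so pb = 2186/73.
Sellers receive ps = 2186/73 + 23 = 3865/73; q' = 260 − 4.5·(2186/73) = 9143/73.
The subsidy expands output by 9143/73 − 6245/73 = 2898/73 past the efficient level; on those units the gap between marginal cost and willingness to pay runs from 0 up to 23.
DWL = ½ × 23 × 2898/73 = 33327/73.

Deadweight loss = 33327/73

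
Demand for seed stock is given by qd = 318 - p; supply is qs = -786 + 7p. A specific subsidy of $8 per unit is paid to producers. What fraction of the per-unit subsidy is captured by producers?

Producer share = 0.125

Pre-subsidy: 318 - p = -786 + 7p gives p* = 138, q* = 180.
With the subsidy, sellers receive ps = pb + 8 for each unit, where pb is the price buyers pay.
Supply in terms of pb becomes qs = -786 + 7(pb + 8) = -730 + 7pb. Setting this equal to demand: 318 - pb = -730 + 7pb, so pb = 131.
Sellers receive ps = 131 + 8 = 139; q' = 318 − 1·131 = 187.
Buyers' price falls by p* − pb = 138 − 131 = 7; sellers' price rises by ps − p* = 139 − 138 = 1.
So producers capture 1/8 = 0.125 of each unit of subsidy.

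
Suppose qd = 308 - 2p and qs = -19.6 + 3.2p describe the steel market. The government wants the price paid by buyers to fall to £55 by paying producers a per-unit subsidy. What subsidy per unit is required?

Required subsidy s = £13 per unit

At a buyer price of 55, quantity demanded is 308 − 2·55 = 198.
Sellers supply 198 only when they receive ps with -19.6 + 3.2·ps = 198, i.e. ps = 68.
s = ps − pb = 68 − 55 = 13.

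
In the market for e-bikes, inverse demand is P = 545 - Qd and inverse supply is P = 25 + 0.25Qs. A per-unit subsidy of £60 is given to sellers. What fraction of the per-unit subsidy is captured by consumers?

Pre-subsidy: 545 - Q = 25 + 0.25Q gives Q* = 416 and P* = 129.
With the subsidy, sellers receive Ps = Pb + 60 for each unit, where Pb is the price buyers pay.
On the curves, Pb = 545 - Q and Ps = 25 + 0.25Q; the wedge Ps − Pb = 60 gives 25 + 0.25Q − (545 - Q) = 60, so Q' = 464.
Then Pb = 545 − 1·464 = 81 and Ps = 25 + 0.25·464 = 141.
Buyers' price falls by P* − Pb = 129 − 81 = 48; sellers' price rises by Ps − P* = 141 − 129 = 12.
So consumers capture 48/60 = 0.8 of each unit of subsidy.

Consumer share = 0.8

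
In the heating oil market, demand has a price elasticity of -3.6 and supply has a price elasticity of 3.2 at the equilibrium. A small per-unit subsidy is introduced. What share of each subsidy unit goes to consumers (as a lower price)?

For a small subsidy around the equilibrium, the benefit split depends on the relative slopes, which at a point are proportional to the elasticities.
Buyer share = εs/(εs + |εd|) = 3.2/(3.2 + 3.6) = 8/17; seller share = |εd|/(εs + |εd|) = 9/17.

Consumer share = 8/17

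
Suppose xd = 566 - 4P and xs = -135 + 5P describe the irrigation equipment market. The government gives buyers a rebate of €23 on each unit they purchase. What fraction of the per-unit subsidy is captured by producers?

Producer share = 4/9

Pre-subsidy: 566 - 4P = -135 + 5P gives P* = 701/9, x* = 2290/9.
With the rebate, buyers effectively pay Pb = Ps − 23, where Ps is the price sellers receive.
Demand in terms of Ps becomes xd = 566 − 4(Ps − 23) = 658 - 4Ps. Setting this equal to supply: 658 - 4Ps = -135 + 5Ps, so Ps = 793/9.
Buyers pay Pb = 793/9 − 23 = 586/9; x' = -135 + 5·(793/9) = 2750/9.
Buyers' price falls by P* − Pb = 701/9 − 586/9 = 115/9; sellers' price rises by Ps − P* = 793/9 − 701/9 = 92/9.
So producers capture (92/9)/23 = 4/9 of each unit of subsidy.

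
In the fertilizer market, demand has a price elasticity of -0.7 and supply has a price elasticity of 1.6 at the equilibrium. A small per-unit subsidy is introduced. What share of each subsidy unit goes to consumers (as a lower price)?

Consumer share = 16/23

For a small subsidy around the equilibrium, the benefit split depends on the relative slopes, which at a point are proportional to the elasticities.
Buyer share = εs/(εs + |εd|) = 1.6/(1.6 + 0.7) = 16/23; seller share = |εd|/(εs + |εd|) = 7/23.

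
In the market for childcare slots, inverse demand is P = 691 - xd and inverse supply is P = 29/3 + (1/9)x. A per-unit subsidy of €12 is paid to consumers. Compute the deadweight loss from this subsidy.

Deadweight loss = €64.8

Pre-subsidy: 691 - x = 29/3 + (1/9)x gives x* = 613.2 and P* = 77.8.
With the rebate, buyers effectively pay Pb = Ps − 12, where Ps is the price sellers receive.
On the curves, Pb = 691 - x and Ps = 29/3 + (1/9)x; the wedge Ps − Pb = 12 gives 29/3 + (1/9)x − (691 - x) = 12, so x' = 624.
Then Pb = 691 − 1·624 = 67 and Ps = 29/3 + (1/9)·624 = 79.
The subsidy expands output by 624 − 613.2 = 10.8 past the efficient level; on those units the gap between marginal cost and willingness to pay runs from 0 up to 12.
DWL = ½ × 12 × 10.8 = 64.8.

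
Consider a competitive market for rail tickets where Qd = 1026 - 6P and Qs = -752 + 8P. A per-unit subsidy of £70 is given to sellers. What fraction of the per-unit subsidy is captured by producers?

Producer share = 3/7

Pre-subsidy: 1026 - 6P = -752 + 8P gives P* = 127, Q* = 264.
With the subsidy, sellers receive Ps = Pb + 70 for each unit, where Pb is the price buyers pay.
Supply in terms of Pb becomes Qs = -752 + 8(Pb + 70) = -192 + 8Pb. Setting this equal to demand: 1026 - 6Pb = -192 + 8Pb, so Pb = 87.
Sellers receive Ps = 87 + 70 = 157; Q' = 1026 − 6·87 = 504.
Buyers' price falls by P* − Pb = 127 − 87 = 40; sellers' price rises by Ps − P* = 157 − 127 = 30.
So producers capture 30/70 = 3/7 of each unit of subsidy.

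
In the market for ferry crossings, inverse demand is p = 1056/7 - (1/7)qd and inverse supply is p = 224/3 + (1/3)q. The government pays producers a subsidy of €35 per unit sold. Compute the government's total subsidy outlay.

Pre-subsidy: 1056/7 - (1/7)q = 224/3 + (1/3)q gives q* = 160 and p* = 128.
With the subsidy, sellers receive ps = pb + 35 for each unit, where pb is the price buyers pay.
On the curves, pb = 1056/7 - (1/7)q and ps = 224/3 + (1/3)q; the wedge ps − pb = 35 gives 224/3 + (1/3)q − (1056/7 - (1/7)q) = 35, so q' = 233.5.
Then pb = 1056/7 − (1/7)·233.5 = 117.5 and ps = 224/3 + (1/3)·233.5 = 152.5.
Government outlay = subsidy × quantity = 35 × 233.5 = 8172.5.

Government cost = €8172.5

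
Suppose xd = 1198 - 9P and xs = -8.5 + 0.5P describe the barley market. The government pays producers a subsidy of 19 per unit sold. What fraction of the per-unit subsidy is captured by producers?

Pre-subsidy: 1198 - 9P = -8.5 + 0.5P gives P* = 127, x* = 55.
With the subsidy, sellers receive Ps = Pb + 19 for each unit, where Pb is the price buyers pay.
Supply in terms of Pb becomes xs = -8.5 + 0.5(Pb + 19) = 1 + 0.5Pb. Setting this equal to demand: 1198 - 9Pb = 1 + 0.5Pb, so Pb = 126.
Sellers receive Ps = 126 + 19 = 145; x' = 1198 − 9·126 = 64.
Buyers' price falls by P* − Pb = 127 − 126 = 1; sellers' price rises by Ps − P* = 145 − 127 = 18.
So producers capture 18/19 = 18/19 of each unit of subsidy.

Producer share = 18/19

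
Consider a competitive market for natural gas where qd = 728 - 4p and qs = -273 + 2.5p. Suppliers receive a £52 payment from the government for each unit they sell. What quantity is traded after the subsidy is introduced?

Pre-subsidy: 728 - 4p = -273 + 2.5p gives p* = 154, q* = 112.
With the subsidy, sellers receive ps = pb + 52 for each unit, where pb is the price buyers pay.
Supply in terms of pb becomes qs = -273 + 2.5(pb + 52) = -143 + 2.5pb. Setting this equal to demand: 728 - 4pb = -143 + 2.5pb, so pb = 134.
Sellers receive ps = 134 + 52 = 186; q' = 728 − 4·134 = 192.

q' = 192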